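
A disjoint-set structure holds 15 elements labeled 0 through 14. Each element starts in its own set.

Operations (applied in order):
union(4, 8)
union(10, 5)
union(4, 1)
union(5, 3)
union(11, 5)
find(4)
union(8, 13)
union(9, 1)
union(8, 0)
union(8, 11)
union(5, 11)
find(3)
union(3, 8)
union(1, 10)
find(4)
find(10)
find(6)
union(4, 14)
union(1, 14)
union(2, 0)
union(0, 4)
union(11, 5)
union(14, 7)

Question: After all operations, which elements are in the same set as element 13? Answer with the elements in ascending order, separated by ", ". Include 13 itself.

Answer: 0, 1, 2, 3, 4, 5, 7, 8, 9, 10, 11, 13, 14

Derivation:
Step 1: union(4, 8) -> merged; set of 4 now {4, 8}
Step 2: union(10, 5) -> merged; set of 10 now {5, 10}
Step 3: union(4, 1) -> merged; set of 4 now {1, 4, 8}
Step 4: union(5, 3) -> merged; set of 5 now {3, 5, 10}
Step 5: union(11, 5) -> merged; set of 11 now {3, 5, 10, 11}
Step 6: find(4) -> no change; set of 4 is {1, 4, 8}
Step 7: union(8, 13) -> merged; set of 8 now {1, 4, 8, 13}
Step 8: union(9, 1) -> merged; set of 9 now {1, 4, 8, 9, 13}
Step 9: union(8, 0) -> merged; set of 8 now {0, 1, 4, 8, 9, 13}
Step 10: union(8, 11) -> merged; set of 8 now {0, 1, 3, 4, 5, 8, 9, 10, 11, 13}
Step 11: union(5, 11) -> already same set; set of 5 now {0, 1, 3, 4, 5, 8, 9, 10, 11, 13}
Step 12: find(3) -> no change; set of 3 is {0, 1, 3, 4, 5, 8, 9, 10, 11, 13}
Step 13: union(3, 8) -> already same set; set of 3 now {0, 1, 3, 4, 5, 8, 9, 10, 11, 13}
Step 14: union(1, 10) -> already same set; set of 1 now {0, 1, 3, 4, 5, 8, 9, 10, 11, 13}
Step 15: find(4) -> no change; set of 4 is {0, 1, 3, 4, 5, 8, 9, 10, 11, 13}
Step 16: find(10) -> no change; set of 10 is {0, 1, 3, 4, 5, 8, 9, 10, 11, 13}
Step 17: find(6) -> no change; set of 6 is {6}
Step 18: union(4, 14) -> merged; set of 4 now {0, 1, 3, 4, 5, 8, 9, 10, 11, 13, 14}
Step 19: union(1, 14) -> already same set; set of 1 now {0, 1, 3, 4, 5, 8, 9, 10, 11, 13, 14}
Step 20: union(2, 0) -> merged; set of 2 now {0, 1, 2, 3, 4, 5, 8, 9, 10, 11, 13, 14}
Step 21: union(0, 4) -> already same set; set of 0 now {0, 1, 2, 3, 4, 5, 8, 9, 10, 11, 13, 14}
Step 22: union(11, 5) -> already same set; set of 11 now {0, 1, 2, 3, 4, 5, 8, 9, 10, 11, 13, 14}
Step 23: union(14, 7) -> merged; set of 14 now {0, 1, 2, 3, 4, 5, 7, 8, 9, 10, 11, 13, 14}
Component of 13: {0, 1, 2, 3, 4, 5, 7, 8, 9, 10, 11, 13, 14}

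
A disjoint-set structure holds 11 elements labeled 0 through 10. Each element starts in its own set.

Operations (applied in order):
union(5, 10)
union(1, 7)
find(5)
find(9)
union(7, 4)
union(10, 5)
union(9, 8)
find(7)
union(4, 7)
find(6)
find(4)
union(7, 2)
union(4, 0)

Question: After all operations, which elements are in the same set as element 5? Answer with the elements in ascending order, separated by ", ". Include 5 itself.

Step 1: union(5, 10) -> merged; set of 5 now {5, 10}
Step 2: union(1, 7) -> merged; set of 1 now {1, 7}
Step 3: find(5) -> no change; set of 5 is {5, 10}
Step 4: find(9) -> no change; set of 9 is {9}
Step 5: union(7, 4) -> merged; set of 7 now {1, 4, 7}
Step 6: union(10, 5) -> already same set; set of 10 now {5, 10}
Step 7: union(9, 8) -> merged; set of 9 now {8, 9}
Step 8: find(7) -> no change; set of 7 is {1, 4, 7}
Step 9: union(4, 7) -> already same set; set of 4 now {1, 4, 7}
Step 10: find(6) -> no change; set of 6 is {6}
Step 11: find(4) -> no change; set of 4 is {1, 4, 7}
Step 12: union(7, 2) -> merged; set of 7 now {1, 2, 4, 7}
Step 13: union(4, 0) -> merged; set of 4 now {0, 1, 2, 4, 7}
Component of 5: {5, 10}

Answer: 5, 10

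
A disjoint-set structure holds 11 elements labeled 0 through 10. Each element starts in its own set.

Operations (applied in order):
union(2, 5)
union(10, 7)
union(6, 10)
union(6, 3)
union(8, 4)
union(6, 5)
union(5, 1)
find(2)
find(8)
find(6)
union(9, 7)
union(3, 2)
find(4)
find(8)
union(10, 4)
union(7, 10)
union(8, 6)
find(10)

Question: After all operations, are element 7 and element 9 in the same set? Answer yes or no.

Step 1: union(2, 5) -> merged; set of 2 now {2, 5}
Step 2: union(10, 7) -> merged; set of 10 now {7, 10}
Step 3: union(6, 10) -> merged; set of 6 now {6, 7, 10}
Step 4: union(6, 3) -> merged; set of 6 now {3, 6, 7, 10}
Step 5: union(8, 4) -> merged; set of 8 now {4, 8}
Step 6: union(6, 5) -> merged; set of 6 now {2, 3, 5, 6, 7, 10}
Step 7: union(5, 1) -> merged; set of 5 now {1, 2, 3, 5, 6, 7, 10}
Step 8: find(2) -> no change; set of 2 is {1, 2, 3, 5, 6, 7, 10}
Step 9: find(8) -> no change; set of 8 is {4, 8}
Step 10: find(6) -> no change; set of 6 is {1, 2, 3, 5, 6, 7, 10}
Step 11: union(9, 7) -> merged; set of 9 now {1, 2, 3, 5, 6, 7, 9, 10}
Step 12: union(3, 2) -> already same set; set of 3 now {1, 2, 3, 5, 6, 7, 9, 10}
Step 13: find(4) -> no change; set of 4 is {4, 8}
Step 14: find(8) -> no change; set of 8 is {4, 8}
Step 15: union(10, 4) -> merged; set of 10 now {1, 2, 3, 4, 5, 6, 7, 8, 9, 10}
Step 16: union(7, 10) -> already same set; set of 7 now {1, 2, 3, 4, 5, 6, 7, 8, 9, 10}
Step 17: union(8, 6) -> already same set; set of 8 now {1, 2, 3, 4, 5, 6, 7, 8, 9, 10}
Step 18: find(10) -> no change; set of 10 is {1, 2, 3, 4, 5, 6, 7, 8, 9, 10}
Set of 7: {1, 2, 3, 4, 5, 6, 7, 8, 9, 10}; 9 is a member.

Answer: yes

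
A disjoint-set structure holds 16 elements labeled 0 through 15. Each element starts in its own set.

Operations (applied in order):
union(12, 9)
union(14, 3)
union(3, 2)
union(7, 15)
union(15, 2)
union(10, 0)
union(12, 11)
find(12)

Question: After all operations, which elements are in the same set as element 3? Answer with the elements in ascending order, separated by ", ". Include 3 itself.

Answer: 2, 3, 7, 14, 15

Derivation:
Step 1: union(12, 9) -> merged; set of 12 now {9, 12}
Step 2: union(14, 3) -> merged; set of 14 now {3, 14}
Step 3: union(3, 2) -> merged; set of 3 now {2, 3, 14}
Step 4: union(7, 15) -> merged; set of 7 now {7, 15}
Step 5: union(15, 2) -> merged; set of 15 now {2, 3, 7, 14, 15}
Step 6: union(10, 0) -> merged; set of 10 now {0, 10}
Step 7: union(12, 11) -> merged; set of 12 now {9, 11, 12}
Step 8: find(12) -> no change; set of 12 is {9, 11, 12}
Component of 3: {2, 3, 7, 14, 15}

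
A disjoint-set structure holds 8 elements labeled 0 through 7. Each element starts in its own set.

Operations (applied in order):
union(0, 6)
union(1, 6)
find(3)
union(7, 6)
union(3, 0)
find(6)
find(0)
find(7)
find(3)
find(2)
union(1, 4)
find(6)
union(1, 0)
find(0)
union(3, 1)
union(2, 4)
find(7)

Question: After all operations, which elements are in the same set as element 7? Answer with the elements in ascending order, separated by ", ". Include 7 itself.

Answer: 0, 1, 2, 3, 4, 6, 7

Derivation:
Step 1: union(0, 6) -> merged; set of 0 now {0, 6}
Step 2: union(1, 6) -> merged; set of 1 now {0, 1, 6}
Step 3: find(3) -> no change; set of 3 is {3}
Step 4: union(7, 6) -> merged; set of 7 now {0, 1, 6, 7}
Step 5: union(3, 0) -> merged; set of 3 now {0, 1, 3, 6, 7}
Step 6: find(6) -> no change; set of 6 is {0, 1, 3, 6, 7}
Step 7: find(0) -> no change; set of 0 is {0, 1, 3, 6, 7}
Step 8: find(7) -> no change; set of 7 is {0, 1, 3, 6, 7}
Step 9: find(3) -> no change; set of 3 is {0, 1, 3, 6, 7}
Step 10: find(2) -> no change; set of 2 is {2}
Step 11: union(1, 4) -> merged; set of 1 now {0, 1, 3, 4, 6, 7}
Step 12: find(6) -> no change; set of 6 is {0, 1, 3, 4, 6, 7}
Step 13: union(1, 0) -> already same set; set of 1 now {0, 1, 3, 4, 6, 7}
Step 14: find(0) -> no change; set of 0 is {0, 1, 3, 4, 6, 7}
Step 15: union(3, 1) -> already same set; set of 3 now {0, 1, 3, 4, 6, 7}
Step 16: union(2, 4) -> merged; set of 2 now {0, 1, 2, 3, 4, 6, 7}
Step 17: find(7) -> no change; set of 7 is {0, 1, 2, 3, 4, 6, 7}
Component of 7: {0, 1, 2, 3, 4, 6, 7}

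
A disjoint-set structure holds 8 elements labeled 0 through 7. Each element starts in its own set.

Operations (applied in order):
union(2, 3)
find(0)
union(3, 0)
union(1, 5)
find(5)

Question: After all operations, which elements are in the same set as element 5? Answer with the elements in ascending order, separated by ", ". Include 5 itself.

Step 1: union(2, 3) -> merged; set of 2 now {2, 3}
Step 2: find(0) -> no change; set of 0 is {0}
Step 3: union(3, 0) -> merged; set of 3 now {0, 2, 3}
Step 4: union(1, 5) -> merged; set of 1 now {1, 5}
Step 5: find(5) -> no change; set of 5 is {1, 5}
Component of 5: {1, 5}

Answer: 1, 5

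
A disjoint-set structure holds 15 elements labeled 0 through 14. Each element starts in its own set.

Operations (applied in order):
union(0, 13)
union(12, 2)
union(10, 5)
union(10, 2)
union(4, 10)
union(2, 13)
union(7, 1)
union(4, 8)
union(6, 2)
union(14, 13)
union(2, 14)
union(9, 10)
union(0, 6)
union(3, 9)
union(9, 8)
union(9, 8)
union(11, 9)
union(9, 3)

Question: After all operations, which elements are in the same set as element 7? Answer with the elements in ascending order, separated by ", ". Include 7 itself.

Answer: 1, 7

Derivation:
Step 1: union(0, 13) -> merged; set of 0 now {0, 13}
Step 2: union(12, 2) -> merged; set of 12 now {2, 12}
Step 3: union(10, 5) -> merged; set of 10 now {5, 10}
Step 4: union(10, 2) -> merged; set of 10 now {2, 5, 10, 12}
Step 5: union(4, 10) -> merged; set of 4 now {2, 4, 5, 10, 12}
Step 6: union(2, 13) -> merged; set of 2 now {0, 2, 4, 5, 10, 12, 13}
Step 7: union(7, 1) -> merged; set of 7 now {1, 7}
Step 8: union(4, 8) -> merged; set of 4 now {0, 2, 4, 5, 8, 10, 12, 13}
Step 9: union(6, 2) -> merged; set of 6 now {0, 2, 4, 5, 6, 8, 10, 12, 13}
Step 10: union(14, 13) -> merged; set of 14 now {0, 2, 4, 5, 6, 8, 10, 12, 13, 14}
Step 11: union(2, 14) -> already same set; set of 2 now {0, 2, 4, 5, 6, 8, 10, 12, 13, 14}
Step 12: union(9, 10) -> merged; set of 9 now {0, 2, 4, 5, 6, 8, 9, 10, 12, 13, 14}
Step 13: union(0, 6) -> already same set; set of 0 now {0, 2, 4, 5, 6, 8, 9, 10, 12, 13, 14}
Step 14: union(3, 9) -> merged; set of 3 now {0, 2, 3, 4, 5, 6, 8, 9, 10, 12, 13, 14}
Step 15: union(9, 8) -> already same set; set of 9 now {0, 2, 3, 4, 5, 6, 8, 9, 10, 12, 13, 14}
Step 16: union(9, 8) -> already same set; set of 9 now {0, 2, 3, 4, 5, 6, 8, 9, 10, 12, 13, 14}
Step 17: union(11, 9) -> merged; set of 11 now {0, 2, 3, 4, 5, 6, 8, 9, 10, 11, 12, 13, 14}
Step 18: union(9, 3) -> already same set; set of 9 now {0, 2, 3, 4, 5, 6, 8, 9, 10, 11, 12, 13, 14}
Component of 7: {1, 7}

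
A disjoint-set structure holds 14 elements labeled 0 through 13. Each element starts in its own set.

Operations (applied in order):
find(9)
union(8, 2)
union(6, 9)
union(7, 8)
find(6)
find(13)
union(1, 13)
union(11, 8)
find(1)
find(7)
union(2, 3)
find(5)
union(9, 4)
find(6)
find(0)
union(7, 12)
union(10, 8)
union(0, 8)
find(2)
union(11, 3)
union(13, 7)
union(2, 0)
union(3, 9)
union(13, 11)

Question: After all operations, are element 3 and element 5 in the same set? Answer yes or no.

Answer: no

Derivation:
Step 1: find(9) -> no change; set of 9 is {9}
Step 2: union(8, 2) -> merged; set of 8 now {2, 8}
Step 3: union(6, 9) -> merged; set of 6 now {6, 9}
Step 4: union(7, 8) -> merged; set of 7 now {2, 7, 8}
Step 5: find(6) -> no change; set of 6 is {6, 9}
Step 6: find(13) -> no change; set of 13 is {13}
Step 7: union(1, 13) -> merged; set of 1 now {1, 13}
Step 8: union(11, 8) -> merged; set of 11 now {2, 7, 8, 11}
Step 9: find(1) -> no change; set of 1 is {1, 13}
Step 10: find(7) -> no change; set of 7 is {2, 7, 8, 11}
Step 11: union(2, 3) -> merged; set of 2 now {2, 3, 7, 8, 11}
Step 12: find(5) -> no change; set of 5 is {5}
Step 13: union(9, 4) -> merged; set of 9 now {4, 6, 9}
Step 14: find(6) -> no change; set of 6 is {4, 6, 9}
Step 15: find(0) -> no change; set of 0 is {0}
Step 16: union(7, 12) -> merged; set of 7 now {2, 3, 7, 8, 11, 12}
Step 17: union(10, 8) -> merged; set of 10 now {2, 3, 7, 8, 10, 11, 12}
Step 18: union(0, 8) -> merged; set of 0 now {0, 2, 3, 7, 8, 10, 11, 12}
Step 19: find(2) -> no change; set of 2 is {0, 2, 3, 7, 8, 10, 11, 12}
Step 20: union(11, 3) -> already same set; set of 11 now {0, 2, 3, 7, 8, 10, 11, 12}
Step 21: union(13, 7) -> merged; set of 13 now {0, 1, 2, 3, 7, 8, 10, 11, 12, 13}
Step 22: union(2, 0) -> already same set; set of 2 now {0, 1, 2, 3, 7, 8, 10, 11, 12, 13}
Step 23: union(3, 9) -> merged; set of 3 now {0, 1, 2, 3, 4, 6, 7, 8, 9, 10, 11, 12, 13}
Step 24: union(13, 11) -> already same set; set of 13 now {0, 1, 2, 3, 4, 6, 7, 8, 9, 10, 11, 12, 13}
Set of 3: {0, 1, 2, 3, 4, 6, 7, 8, 9, 10, 11, 12, 13}; 5 is not a member.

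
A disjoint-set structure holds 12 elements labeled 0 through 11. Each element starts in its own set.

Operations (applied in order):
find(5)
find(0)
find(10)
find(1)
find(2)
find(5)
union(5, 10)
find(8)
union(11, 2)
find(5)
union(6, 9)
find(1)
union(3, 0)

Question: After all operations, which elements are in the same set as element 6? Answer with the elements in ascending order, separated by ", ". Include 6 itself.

Step 1: find(5) -> no change; set of 5 is {5}
Step 2: find(0) -> no change; set of 0 is {0}
Step 3: find(10) -> no change; set of 10 is {10}
Step 4: find(1) -> no change; set of 1 is {1}
Step 5: find(2) -> no change; set of 2 is {2}
Step 6: find(5) -> no change; set of 5 is {5}
Step 7: union(5, 10) -> merged; set of 5 now {5, 10}
Step 8: find(8) -> no change; set of 8 is {8}
Step 9: union(11, 2) -> merged; set of 11 now {2, 11}
Step 10: find(5) -> no change; set of 5 is {5, 10}
Step 11: union(6, 9) -> merged; set of 6 now {6, 9}
Step 12: find(1) -> no change; set of 1 is {1}
Step 13: union(3, 0) -> merged; set of 3 now {0, 3}
Component of 6: {6, 9}

Answer: 6, 9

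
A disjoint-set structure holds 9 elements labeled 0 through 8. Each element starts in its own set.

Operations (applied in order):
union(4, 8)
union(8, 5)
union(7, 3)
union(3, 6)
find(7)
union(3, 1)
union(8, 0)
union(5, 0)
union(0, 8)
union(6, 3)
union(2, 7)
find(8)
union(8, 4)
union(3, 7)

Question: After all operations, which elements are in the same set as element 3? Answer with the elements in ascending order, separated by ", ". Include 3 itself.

Step 1: union(4, 8) -> merged; set of 4 now {4, 8}
Step 2: union(8, 5) -> merged; set of 8 now {4, 5, 8}
Step 3: union(7, 3) -> merged; set of 7 now {3, 7}
Step 4: union(3, 6) -> merged; set of 3 now {3, 6, 7}
Step 5: find(7) -> no change; set of 7 is {3, 6, 7}
Step 6: union(3, 1) -> merged; set of 3 now {1, 3, 6, 7}
Step 7: union(8, 0) -> merged; set of 8 now {0, 4, 5, 8}
Step 8: union(5, 0) -> already same set; set of 5 now {0, 4, 5, 8}
Step 9: union(0, 8) -> already same set; set of 0 now {0, 4, 5, 8}
Step 10: union(6, 3) -> already same set; set of 6 now {1, 3, 6, 7}
Step 11: union(2, 7) -> merged; set of 2 now {1, 2, 3, 6, 7}
Step 12: find(8) -> no change; set of 8 is {0, 4, 5, 8}
Step 13: union(8, 4) -> already same set; set of 8 now {0, 4, 5, 8}
Step 14: union(3, 7) -> already same set; set of 3 now {1, 2, 3, 6, 7}
Component of 3: {1, 2, 3, 6, 7}

Answer: 1, 2, 3, 6, 7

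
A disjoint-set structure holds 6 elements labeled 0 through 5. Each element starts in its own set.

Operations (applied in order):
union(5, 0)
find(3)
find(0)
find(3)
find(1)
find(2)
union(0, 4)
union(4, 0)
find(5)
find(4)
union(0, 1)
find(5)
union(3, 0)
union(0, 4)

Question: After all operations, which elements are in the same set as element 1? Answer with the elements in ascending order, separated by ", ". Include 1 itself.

Step 1: union(5, 0) -> merged; set of 5 now {0, 5}
Step 2: find(3) -> no change; set of 3 is {3}
Step 3: find(0) -> no change; set of 0 is {0, 5}
Step 4: find(3) -> no change; set of 3 is {3}
Step 5: find(1) -> no change; set of 1 is {1}
Step 6: find(2) -> no change; set of 2 is {2}
Step 7: union(0, 4) -> merged; set of 0 now {0, 4, 5}
Step 8: union(4, 0) -> already same set; set of 4 now {0, 4, 5}
Step 9: find(5) -> no change; set of 5 is {0, 4, 5}
Step 10: find(4) -> no change; set of 4 is {0, 4, 5}
Step 11: union(0, 1) -> merged; set of 0 now {0, 1, 4, 5}
Step 12: find(5) -> no change; set of 5 is {0, 1, 4, 5}
Step 13: union(3, 0) -> merged; set of 3 now {0, 1, 3, 4, 5}
Step 14: union(0, 4) -> already same set; set of 0 now {0, 1, 3, 4, 5}
Component of 1: {0, 1, 3, 4, 5}

Answer: 0, 1, 3, 4, 5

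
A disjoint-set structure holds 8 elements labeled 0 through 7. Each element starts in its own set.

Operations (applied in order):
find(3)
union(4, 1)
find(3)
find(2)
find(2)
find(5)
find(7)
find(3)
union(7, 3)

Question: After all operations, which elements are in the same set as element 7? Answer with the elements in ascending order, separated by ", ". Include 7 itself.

Answer: 3, 7

Derivation:
Step 1: find(3) -> no change; set of 3 is {3}
Step 2: union(4, 1) -> merged; set of 4 now {1, 4}
Step 3: find(3) -> no change; set of 3 is {3}
Step 4: find(2) -> no change; set of 2 is {2}
Step 5: find(2) -> no change; set of 2 is {2}
Step 6: find(5) -> no change; set of 5 is {5}
Step 7: find(7) -> no change; set of 7 is {7}
Step 8: find(3) -> no change; set of 3 is {3}
Step 9: union(7, 3) -> merged; set of 7 now {3, 7}
Component of 7: {3, 7}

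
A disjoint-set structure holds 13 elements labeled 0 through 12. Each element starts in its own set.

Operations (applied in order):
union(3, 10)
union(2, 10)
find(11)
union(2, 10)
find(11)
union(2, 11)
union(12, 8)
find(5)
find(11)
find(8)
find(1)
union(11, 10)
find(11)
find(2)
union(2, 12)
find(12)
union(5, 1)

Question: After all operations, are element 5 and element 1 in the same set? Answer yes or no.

Answer: yes

Derivation:
Step 1: union(3, 10) -> merged; set of 3 now {3, 10}
Step 2: union(2, 10) -> merged; set of 2 now {2, 3, 10}
Step 3: find(11) -> no change; set of 11 is {11}
Step 4: union(2, 10) -> already same set; set of 2 now {2, 3, 10}
Step 5: find(11) -> no change; set of 11 is {11}
Step 6: union(2, 11) -> merged; set of 2 now {2, 3, 10, 11}
Step 7: union(12, 8) -> merged; set of 12 now {8, 12}
Step 8: find(5) -> no change; set of 5 is {5}
Step 9: find(11) -> no change; set of 11 is {2, 3, 10, 11}
Step 10: find(8) -> no change; set of 8 is {8, 12}
Step 11: find(1) -> no change; set of 1 is {1}
Step 12: union(11, 10) -> already same set; set of 11 now {2, 3, 10, 11}
Step 13: find(11) -> no change; set of 11 is {2, 3, 10, 11}
Step 14: find(2) -> no change; set of 2 is {2, 3, 10, 11}
Step 15: union(2, 12) -> merged; set of 2 now {2, 3, 8, 10, 11, 12}
Step 16: find(12) -> no change; set of 12 is {2, 3, 8, 10, 11, 12}
Step 17: union(5, 1) -> merged; set of 5 now {1, 5}
Set of 5: {1, 5}; 1 is a member.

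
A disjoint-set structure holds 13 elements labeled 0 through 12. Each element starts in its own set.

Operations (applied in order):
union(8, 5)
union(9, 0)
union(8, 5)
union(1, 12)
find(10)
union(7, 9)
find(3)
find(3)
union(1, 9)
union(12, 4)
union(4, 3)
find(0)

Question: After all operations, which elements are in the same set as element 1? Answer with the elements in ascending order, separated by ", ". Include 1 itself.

Step 1: union(8, 5) -> merged; set of 8 now {5, 8}
Step 2: union(9, 0) -> merged; set of 9 now {0, 9}
Step 3: union(8, 5) -> already same set; set of 8 now {5, 8}
Step 4: union(1, 12) -> merged; set of 1 now {1, 12}
Step 5: find(10) -> no change; set of 10 is {10}
Step 6: union(7, 9) -> merged; set of 7 now {0, 7, 9}
Step 7: find(3) -> no change; set of 3 is {3}
Step 8: find(3) -> no change; set of 3 is {3}
Step 9: union(1, 9) -> merged; set of 1 now {0, 1, 7, 9, 12}
Step 10: union(12, 4) -> merged; set of 12 now {0, 1, 4, 7, 9, 12}
Step 11: union(4, 3) -> merged; set of 4 now {0, 1, 3, 4, 7, 9, 12}
Step 12: find(0) -> no change; set of 0 is {0, 1, 3, 4, 7, 9, 12}
Component of 1: {0, 1, 3, 4, 7, 9, 12}

Answer: 0, 1, 3, 4, 7, 9, 12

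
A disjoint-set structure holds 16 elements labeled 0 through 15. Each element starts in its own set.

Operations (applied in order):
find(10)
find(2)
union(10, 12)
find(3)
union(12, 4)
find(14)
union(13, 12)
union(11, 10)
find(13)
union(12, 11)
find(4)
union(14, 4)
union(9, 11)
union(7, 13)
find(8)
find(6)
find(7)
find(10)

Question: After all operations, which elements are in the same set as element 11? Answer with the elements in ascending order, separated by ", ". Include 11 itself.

Answer: 4, 7, 9, 10, 11, 12, 13, 14

Derivation:
Step 1: find(10) -> no change; set of 10 is {10}
Step 2: find(2) -> no change; set of 2 is {2}
Step 3: union(10, 12) -> merged; set of 10 now {10, 12}
Step 4: find(3) -> no change; set of 3 is {3}
Step 5: union(12, 4) -> merged; set of 12 now {4, 10, 12}
Step 6: find(14) -> no change; set of 14 is {14}
Step 7: union(13, 12) -> merged; set of 13 now {4, 10, 12, 13}
Step 8: union(11, 10) -> merged; set of 11 now {4, 10, 11, 12, 13}
Step 9: find(13) -> no change; set of 13 is {4, 10, 11, 12, 13}
Step 10: union(12, 11) -> already same set; set of 12 now {4, 10, 11, 12, 13}
Step 11: find(4) -> no change; set of 4 is {4, 10, 11, 12, 13}
Step 12: union(14, 4) -> merged; set of 14 now {4, 10, 11, 12, 13, 14}
Step 13: union(9, 11) -> merged; set of 9 now {4, 9, 10, 11, 12, 13, 14}
Step 14: union(7, 13) -> merged; set of 7 now {4, 7, 9, 10, 11, 12, 13, 14}
Step 15: find(8) -> no change; set of 8 is {8}
Step 16: find(6) -> no change; set of 6 is {6}
Step 17: find(7) -> no change; set of 7 is {4, 7, 9, 10, 11, 12, 13, 14}
Step 18: find(10) -> no change; set of 10 is {4, 7, 9, 10, 11, 12, 13, 14}
Component of 11: {4, 7, 9, 10, 11, 12, 13, 14}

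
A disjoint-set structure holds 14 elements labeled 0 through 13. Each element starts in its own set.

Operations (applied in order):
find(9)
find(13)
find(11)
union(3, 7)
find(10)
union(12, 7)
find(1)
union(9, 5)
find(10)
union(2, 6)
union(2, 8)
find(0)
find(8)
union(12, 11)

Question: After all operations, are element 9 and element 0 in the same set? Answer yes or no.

Step 1: find(9) -> no change; set of 9 is {9}
Step 2: find(13) -> no change; set of 13 is {13}
Step 3: find(11) -> no change; set of 11 is {11}
Step 4: union(3, 7) -> merged; set of 3 now {3, 7}
Step 5: find(10) -> no change; set of 10 is {10}
Step 6: union(12, 7) -> merged; set of 12 now {3, 7, 12}
Step 7: find(1) -> no change; set of 1 is {1}
Step 8: union(9, 5) -> merged; set of 9 now {5, 9}
Step 9: find(10) -> no change; set of 10 is {10}
Step 10: union(2, 6) -> merged; set of 2 now {2, 6}
Step 11: union(2, 8) -> merged; set of 2 now {2, 6, 8}
Step 12: find(0) -> no change; set of 0 is {0}
Step 13: find(8) -> no change; set of 8 is {2, 6, 8}
Step 14: union(12, 11) -> merged; set of 12 now {3, 7, 11, 12}
Set of 9: {5, 9}; 0 is not a member.

Answer: no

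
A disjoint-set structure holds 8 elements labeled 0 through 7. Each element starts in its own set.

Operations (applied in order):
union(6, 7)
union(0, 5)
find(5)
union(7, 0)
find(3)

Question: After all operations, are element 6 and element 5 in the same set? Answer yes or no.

Step 1: union(6, 7) -> merged; set of 6 now {6, 7}
Step 2: union(0, 5) -> merged; set of 0 now {0, 5}
Step 3: find(5) -> no change; set of 5 is {0, 5}
Step 4: union(7, 0) -> merged; set of 7 now {0, 5, 6, 7}
Step 5: find(3) -> no change; set of 3 is {3}
Set of 6: {0, 5, 6, 7}; 5 is a member.

Answer: yes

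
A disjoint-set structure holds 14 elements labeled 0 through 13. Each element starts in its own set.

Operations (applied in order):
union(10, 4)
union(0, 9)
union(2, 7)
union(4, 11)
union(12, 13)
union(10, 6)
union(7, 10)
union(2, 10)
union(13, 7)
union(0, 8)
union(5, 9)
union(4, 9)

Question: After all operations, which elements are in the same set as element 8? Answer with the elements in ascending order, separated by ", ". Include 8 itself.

Answer: 0, 2, 4, 5, 6, 7, 8, 9, 10, 11, 12, 13

Derivation:
Step 1: union(10, 4) -> merged; set of 10 now {4, 10}
Step 2: union(0, 9) -> merged; set of 0 now {0, 9}
Step 3: union(2, 7) -> merged; set of 2 now {2, 7}
Step 4: union(4, 11) -> merged; set of 4 now {4, 10, 11}
Step 5: union(12, 13) -> merged; set of 12 now {12, 13}
Step 6: union(10, 6) -> merged; set of 10 now {4, 6, 10, 11}
Step 7: union(7, 10) -> merged; set of 7 now {2, 4, 6, 7, 10, 11}
Step 8: union(2, 10) -> already same set; set of 2 now {2, 4, 6, 7, 10, 11}
Step 9: union(13, 7) -> merged; set of 13 now {2, 4, 6, 7, 10, 11, 12, 13}
Step 10: union(0, 8) -> merged; set of 0 now {0, 8, 9}
Step 11: union(5, 9) -> merged; set of 5 now {0, 5, 8, 9}
Step 12: union(4, 9) -> merged; set of 4 now {0, 2, 4, 5, 6, 7, 8, 9, 10, 11, 12, 13}
Component of 8: {0, 2, 4, 5, 6, 7, 8, 9, 10, 11, 12, 13}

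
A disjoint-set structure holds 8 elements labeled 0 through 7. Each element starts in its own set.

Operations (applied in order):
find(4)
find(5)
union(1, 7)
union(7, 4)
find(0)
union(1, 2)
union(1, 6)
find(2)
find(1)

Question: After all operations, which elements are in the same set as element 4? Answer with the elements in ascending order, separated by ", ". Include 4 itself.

Answer: 1, 2, 4, 6, 7

Derivation:
Step 1: find(4) -> no change; set of 4 is {4}
Step 2: find(5) -> no change; set of 5 is {5}
Step 3: union(1, 7) -> merged; set of 1 now {1, 7}
Step 4: union(7, 4) -> merged; set of 7 now {1, 4, 7}
Step 5: find(0) -> no change; set of 0 is {0}
Step 6: union(1, 2) -> merged; set of 1 now {1, 2, 4, 7}
Step 7: union(1, 6) -> merged; set of 1 now {1, 2, 4, 6, 7}
Step 8: find(2) -> no change; set of 2 is {1, 2, 4, 6, 7}
Step 9: find(1) -> no change; set of 1 is {1, 2, 4, 6, 7}
Component of 4: {1, 2, 4, 6, 7}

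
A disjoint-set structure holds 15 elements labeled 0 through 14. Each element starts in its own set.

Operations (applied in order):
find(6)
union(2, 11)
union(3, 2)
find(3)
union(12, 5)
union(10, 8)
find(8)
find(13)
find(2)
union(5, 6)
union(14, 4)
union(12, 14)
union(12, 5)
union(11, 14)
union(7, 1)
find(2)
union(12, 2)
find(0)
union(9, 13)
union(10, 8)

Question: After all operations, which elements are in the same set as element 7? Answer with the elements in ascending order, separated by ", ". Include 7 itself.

Step 1: find(6) -> no change; set of 6 is {6}
Step 2: union(2, 11) -> merged; set of 2 now {2, 11}
Step 3: union(3, 2) -> merged; set of 3 now {2, 3, 11}
Step 4: find(3) -> no change; set of 3 is {2, 3, 11}
Step 5: union(12, 5) -> merged; set of 12 now {5, 12}
Step 6: union(10, 8) -> merged; set of 10 now {8, 10}
Step 7: find(8) -> no change; set of 8 is {8, 10}
Step 8: find(13) -> no change; set of 13 is {13}
Step 9: find(2) -> no change; set of 2 is {2, 3, 11}
Step 10: union(5, 6) -> merged; set of 5 now {5, 6, 12}
Step 11: union(14, 4) -> merged; set of 14 now {4, 14}
Step 12: union(12, 14) -> merged; set of 12 now {4, 5, 6, 12, 14}
Step 13: union(12, 5) -> already same set; set of 12 now {4, 5, 6, 12, 14}
Step 14: union(11, 14) -> merged; set of 11 now {2, 3, 4, 5, 6, 11, 12, 14}
Step 15: union(7, 1) -> merged; set of 7 now {1, 7}
Step 16: find(2) -> no change; set of 2 is {2, 3, 4, 5, 6, 11, 12, 14}
Step 17: union(12, 2) -> already same set; set of 12 now {2, 3, 4, 5, 6, 11, 12, 14}
Step 18: find(0) -> no change; set of 0 is {0}
Step 19: union(9, 13) -> merged; set of 9 now {9, 13}
Step 20: union(10, 8) -> already same set; set of 10 now {8, 10}
Component of 7: {1, 7}

Answer: 1, 7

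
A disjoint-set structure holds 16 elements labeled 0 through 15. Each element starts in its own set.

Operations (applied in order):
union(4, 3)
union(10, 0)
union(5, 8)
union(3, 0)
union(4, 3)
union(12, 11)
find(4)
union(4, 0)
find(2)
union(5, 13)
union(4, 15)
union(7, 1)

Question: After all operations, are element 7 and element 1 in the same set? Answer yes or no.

Step 1: union(4, 3) -> merged; set of 4 now {3, 4}
Step 2: union(10, 0) -> merged; set of 10 now {0, 10}
Step 3: union(5, 8) -> merged; set of 5 now {5, 8}
Step 4: union(3, 0) -> merged; set of 3 now {0, 3, 4, 10}
Step 5: union(4, 3) -> already same set; set of 4 now {0, 3, 4, 10}
Step 6: union(12, 11) -> merged; set of 12 now {11, 12}
Step 7: find(4) -> no change; set of 4 is {0, 3, 4, 10}
Step 8: union(4, 0) -> already same set; set of 4 now {0, 3, 4, 10}
Step 9: find(2) -> no change; set of 2 is {2}
Step 10: union(5, 13) -> merged; set of 5 now {5, 8, 13}
Step 11: union(4, 15) -> merged; set of 4 now {0, 3, 4, 10, 15}
Step 12: union(7, 1) -> merged; set of 7 now {1, 7}
Set of 7: {1, 7}; 1 is a member.

Answer: yes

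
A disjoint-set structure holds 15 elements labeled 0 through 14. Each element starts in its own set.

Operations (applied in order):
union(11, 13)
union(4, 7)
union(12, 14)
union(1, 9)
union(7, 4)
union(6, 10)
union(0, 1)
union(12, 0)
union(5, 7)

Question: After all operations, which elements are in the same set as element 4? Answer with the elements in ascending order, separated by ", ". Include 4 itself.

Step 1: union(11, 13) -> merged; set of 11 now {11, 13}
Step 2: union(4, 7) -> merged; set of 4 now {4, 7}
Step 3: union(12, 14) -> merged; set of 12 now {12, 14}
Step 4: union(1, 9) -> merged; set of 1 now {1, 9}
Step 5: union(7, 4) -> already same set; set of 7 now {4, 7}
Step 6: union(6, 10) -> merged; set of 6 now {6, 10}
Step 7: union(0, 1) -> merged; set of 0 now {0, 1, 9}
Step 8: union(12, 0) -> merged; set of 12 now {0, 1, 9, 12, 14}
Step 9: union(5, 7) -> merged; set of 5 now {4, 5, 7}
Component of 4: {4, 5, 7}

Answer: 4, 5, 7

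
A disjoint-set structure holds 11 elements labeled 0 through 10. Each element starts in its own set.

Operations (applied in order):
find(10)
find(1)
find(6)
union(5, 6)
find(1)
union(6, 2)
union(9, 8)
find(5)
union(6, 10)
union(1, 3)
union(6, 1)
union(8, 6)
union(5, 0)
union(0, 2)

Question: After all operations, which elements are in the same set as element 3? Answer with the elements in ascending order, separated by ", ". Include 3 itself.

Step 1: find(10) -> no change; set of 10 is {10}
Step 2: find(1) -> no change; set of 1 is {1}
Step 3: find(6) -> no change; set of 6 is {6}
Step 4: union(5, 6) -> merged; set of 5 now {5, 6}
Step 5: find(1) -> no change; set of 1 is {1}
Step 6: union(6, 2) -> merged; set of 6 now {2, 5, 6}
Step 7: union(9, 8) -> merged; set of 9 now {8, 9}
Step 8: find(5) -> no change; set of 5 is {2, 5, 6}
Step 9: union(6, 10) -> merged; set of 6 now {2, 5, 6, 10}
Step 10: union(1, 3) -> merged; set of 1 now {1, 3}
Step 11: union(6, 1) -> merged; set of 6 now {1, 2, 3, 5, 6, 10}
Step 12: union(8, 6) -> merged; set of 8 now {1, 2, 3, 5, 6, 8, 9, 10}
Step 13: union(5, 0) -> merged; set of 5 now {0, 1, 2, 3, 5, 6, 8, 9, 10}
Step 14: union(0, 2) -> already same set; set of 0 now {0, 1, 2, 3, 5, 6, 8, 9, 10}
Component of 3: {0, 1, 2, 3, 5, 6, 8, 9, 10}

Answer: 0, 1, 2, 3, 5, 6, 8, 9, 10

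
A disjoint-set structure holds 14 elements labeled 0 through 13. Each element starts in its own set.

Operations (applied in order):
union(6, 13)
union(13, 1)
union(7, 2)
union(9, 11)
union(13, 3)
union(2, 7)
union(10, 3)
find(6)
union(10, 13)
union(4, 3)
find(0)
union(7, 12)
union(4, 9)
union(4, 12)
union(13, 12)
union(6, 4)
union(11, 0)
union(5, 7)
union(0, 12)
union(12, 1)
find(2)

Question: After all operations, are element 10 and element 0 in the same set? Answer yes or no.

Step 1: union(6, 13) -> merged; set of 6 now {6, 13}
Step 2: union(13, 1) -> merged; set of 13 now {1, 6, 13}
Step 3: union(7, 2) -> merged; set of 7 now {2, 7}
Step 4: union(9, 11) -> merged; set of 9 now {9, 11}
Step 5: union(13, 3) -> merged; set of 13 now {1, 3, 6, 13}
Step 6: union(2, 7) -> already same set; set of 2 now {2, 7}
Step 7: union(10, 3) -> merged; set of 10 now {1, 3, 6, 10, 13}
Step 8: find(6) -> no change; set of 6 is {1, 3, 6, 10, 13}
Step 9: union(10, 13) -> already same set; set of 10 now {1, 3, 6, 10, 13}
Step 10: union(4, 3) -> merged; set of 4 now {1, 3, 4, 6, 10, 13}
Step 11: find(0) -> no change; set of 0 is {0}
Step 12: union(7, 12) -> merged; set of 7 now {2, 7, 12}
Step 13: union(4, 9) -> merged; set of 4 now {1, 3, 4, 6, 9, 10, 11, 13}
Step 14: union(4, 12) -> merged; set of 4 now {1, 2, 3, 4, 6, 7, 9, 10, 11, 12, 13}
Step 15: union(13, 12) -> already same set; set of 13 now {1, 2, 3, 4, 6, 7, 9, 10, 11, 12, 13}
Step 16: union(6, 4) -> already same set; set of 6 now {1, 2, 3, 4, 6, 7, 9, 10, 11, 12, 13}
Step 17: union(11, 0) -> merged; set of 11 now {0, 1, 2, 3, 4, 6, 7, 9, 10, 11, 12, 13}
Step 18: union(5, 7) -> merged; set of 5 now {0, 1, 2, 3, 4, 5, 6, 7, 9, 10, 11, 12, 13}
Step 19: union(0, 12) -> already same set; set of 0 now {0, 1, 2, 3, 4, 5, 6, 7, 9, 10, 11, 12, 13}
Step 20: union(12, 1) -> already same set; set of 12 now {0, 1, 2, 3, 4, 5, 6, 7, 9, 10, 11, 12, 13}
Step 21: find(2) -> no change; set of 2 is {0, 1, 2, 3, 4, 5, 6, 7, 9, 10, 11, 12, 13}
Set of 10: {0, 1, 2, 3, 4, 5, 6, 7, 9, 10, 11, 12, 13}; 0 is a member.

Answer: yes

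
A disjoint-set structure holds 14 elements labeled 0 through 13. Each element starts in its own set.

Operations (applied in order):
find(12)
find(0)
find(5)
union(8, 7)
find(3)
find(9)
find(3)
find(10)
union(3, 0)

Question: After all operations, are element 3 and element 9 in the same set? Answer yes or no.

Answer: no

Derivation:
Step 1: find(12) -> no change; set of 12 is {12}
Step 2: find(0) -> no change; set of 0 is {0}
Step 3: find(5) -> no change; set of 5 is {5}
Step 4: union(8, 7) -> merged; set of 8 now {7, 8}
Step 5: find(3) -> no change; set of 3 is {3}
Step 6: find(9) -> no change; set of 9 is {9}
Step 7: find(3) -> no change; set of 3 is {3}
Step 8: find(10) -> no change; set of 10 is {10}
Step 9: union(3, 0) -> merged; set of 3 now {0, 3}
Set of 3: {0, 3}; 9 is not a member.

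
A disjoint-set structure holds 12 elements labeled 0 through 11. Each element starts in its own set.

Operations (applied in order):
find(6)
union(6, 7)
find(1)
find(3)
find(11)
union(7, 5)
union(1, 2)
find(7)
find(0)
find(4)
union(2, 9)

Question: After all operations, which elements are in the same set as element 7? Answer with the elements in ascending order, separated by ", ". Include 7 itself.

Answer: 5, 6, 7

Derivation:
Step 1: find(6) -> no change; set of 6 is {6}
Step 2: union(6, 7) -> merged; set of 6 now {6, 7}
Step 3: find(1) -> no change; set of 1 is {1}
Step 4: find(3) -> no change; set of 3 is {3}
Step 5: find(11) -> no change; set of 11 is {11}
Step 6: union(7, 5) -> merged; set of 7 now {5, 6, 7}
Step 7: union(1, 2) -> merged; set of 1 now {1, 2}
Step 8: find(7) -> no change; set of 7 is {5, 6, 7}
Step 9: find(0) -> no change; set of 0 is {0}
Step 10: find(4) -> no change; set of 4 is {4}
Step 11: union(2, 9) -> merged; set of 2 now {1, 2, 9}
Component of 7: {5, 6, 7}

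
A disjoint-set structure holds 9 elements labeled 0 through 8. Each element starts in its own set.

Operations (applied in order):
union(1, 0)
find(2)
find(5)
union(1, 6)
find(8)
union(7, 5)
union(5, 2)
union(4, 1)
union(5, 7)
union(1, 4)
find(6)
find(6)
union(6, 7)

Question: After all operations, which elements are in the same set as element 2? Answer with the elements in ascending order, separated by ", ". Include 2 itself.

Answer: 0, 1, 2, 4, 5, 6, 7

Derivation:
Step 1: union(1, 0) -> merged; set of 1 now {0, 1}
Step 2: find(2) -> no change; set of 2 is {2}
Step 3: find(5) -> no change; set of 5 is {5}
Step 4: union(1, 6) -> merged; set of 1 now {0, 1, 6}
Step 5: find(8) -> no change; set of 8 is {8}
Step 6: union(7, 5) -> merged; set of 7 now {5, 7}
Step 7: union(5, 2) -> merged; set of 5 now {2, 5, 7}
Step 8: union(4, 1) -> merged; set of 4 now {0, 1, 4, 6}
Step 9: union(5, 7) -> already same set; set of 5 now {2, 5, 7}
Step 10: union(1, 4) -> already same set; set of 1 now {0, 1, 4, 6}
Step 11: find(6) -> no change; set of 6 is {0, 1, 4, 6}
Step 12: find(6) -> no change; set of 6 is {0, 1, 4, 6}
Step 13: union(6, 7) -> merged; set of 6 now {0, 1, 2, 4, 5, 6, 7}
Component of 2: {0, 1, 2, 4, 5, 6, 7}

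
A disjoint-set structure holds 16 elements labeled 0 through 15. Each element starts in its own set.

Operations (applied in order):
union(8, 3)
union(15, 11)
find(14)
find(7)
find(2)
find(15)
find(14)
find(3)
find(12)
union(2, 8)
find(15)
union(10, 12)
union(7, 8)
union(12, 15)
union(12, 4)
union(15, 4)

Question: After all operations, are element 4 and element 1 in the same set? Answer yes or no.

Answer: no

Derivation:
Step 1: union(8, 3) -> merged; set of 8 now {3, 8}
Step 2: union(15, 11) -> merged; set of 15 now {11, 15}
Step 3: find(14) -> no change; set of 14 is {14}
Step 4: find(7) -> no change; set of 7 is {7}
Step 5: find(2) -> no change; set of 2 is {2}
Step 6: find(15) -> no change; set of 15 is {11, 15}
Step 7: find(14) -> no change; set of 14 is {14}
Step 8: find(3) -> no change; set of 3 is {3, 8}
Step 9: find(12) -> no change; set of 12 is {12}
Step 10: union(2, 8) -> merged; set of 2 now {2, 3, 8}
Step 11: find(15) -> no change; set of 15 is {11, 15}
Step 12: union(10, 12) -> merged; set of 10 now {10, 12}
Step 13: union(7, 8) -> merged; set of 7 now {2, 3, 7, 8}
Step 14: union(12, 15) -> merged; set of 12 now {10, 11, 12, 15}
Step 15: union(12, 4) -> merged; set of 12 now {4, 10, 11, 12, 15}
Step 16: union(15, 4) -> already same set; set of 15 now {4, 10, 11, 12, 15}
Set of 4: {4, 10, 11, 12, 15}; 1 is not a member.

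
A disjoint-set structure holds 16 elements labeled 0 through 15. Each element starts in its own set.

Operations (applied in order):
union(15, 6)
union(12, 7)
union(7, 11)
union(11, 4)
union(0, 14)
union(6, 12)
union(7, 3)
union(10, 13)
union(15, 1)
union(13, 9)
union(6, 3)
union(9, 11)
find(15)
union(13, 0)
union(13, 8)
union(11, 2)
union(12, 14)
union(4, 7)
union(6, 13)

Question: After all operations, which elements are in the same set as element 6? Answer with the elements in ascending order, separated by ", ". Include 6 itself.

Step 1: union(15, 6) -> merged; set of 15 now {6, 15}
Step 2: union(12, 7) -> merged; set of 12 now {7, 12}
Step 3: union(7, 11) -> merged; set of 7 now {7, 11, 12}
Step 4: union(11, 4) -> merged; set of 11 now {4, 7, 11, 12}
Step 5: union(0, 14) -> merged; set of 0 now {0, 14}
Step 6: union(6, 12) -> merged; set of 6 now {4, 6, 7, 11, 12, 15}
Step 7: union(7, 3) -> merged; set of 7 now {3, 4, 6, 7, 11, 12, 15}
Step 8: union(10, 13) -> merged; set of 10 now {10, 13}
Step 9: union(15, 1) -> merged; set of 15 now {1, 3, 4, 6, 7, 11, 12, 15}
Step 10: union(13, 9) -> merged; set of 13 now {9, 10, 13}
Step 11: union(6, 3) -> already same set; set of 6 now {1, 3, 4, 6, 7, 11, 12, 15}
Step 12: union(9, 11) -> merged; set of 9 now {1, 3, 4, 6, 7, 9, 10, 11, 12, 13, 15}
Step 13: find(15) -> no change; set of 15 is {1, 3, 4, 6, 7, 9, 10, 11, 12, 13, 15}
Step 14: union(13, 0) -> merged; set of 13 now {0, 1, 3, 4, 6, 7, 9, 10, 11, 12, 13, 14, 15}
Step 15: union(13, 8) -> merged; set of 13 now {0, 1, 3, 4, 6, 7, 8, 9, 10, 11, 12, 13, 14, 15}
Step 16: union(11, 2) -> merged; set of 11 now {0, 1, 2, 3, 4, 6, 7, 8, 9, 10, 11, 12, 13, 14, 15}
Step 17: union(12, 14) -> already same set; set of 12 now {0, 1, 2, 3, 4, 6, 7, 8, 9, 10, 11, 12, 13, 14, 15}
Step 18: union(4, 7) -> already same set; set of 4 now {0, 1, 2, 3, 4, 6, 7, 8, 9, 10, 11, 12, 13, 14, 15}
Step 19: union(6, 13) -> already same set; set of 6 now {0, 1, 2, 3, 4, 6, 7, 8, 9, 10, 11, 12, 13, 14, 15}
Component of 6: {0, 1, 2, 3, 4, 6, 7, 8, 9, 10, 11, 12, 13, 14, 15}

Answer: 0, 1, 2, 3, 4, 6, 7, 8, 9, 10, 11, 12, 13, 14, 15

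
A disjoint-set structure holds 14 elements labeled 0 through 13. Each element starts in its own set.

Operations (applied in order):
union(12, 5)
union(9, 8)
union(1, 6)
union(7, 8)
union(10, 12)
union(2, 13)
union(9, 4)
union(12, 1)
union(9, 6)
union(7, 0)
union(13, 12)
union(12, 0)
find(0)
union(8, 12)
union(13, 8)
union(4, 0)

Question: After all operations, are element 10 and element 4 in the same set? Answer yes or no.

Step 1: union(12, 5) -> merged; set of 12 now {5, 12}
Step 2: union(9, 8) -> merged; set of 9 now {8, 9}
Step 3: union(1, 6) -> merged; set of 1 now {1, 6}
Step 4: union(7, 8) -> merged; set of 7 now {7, 8, 9}
Step 5: union(10, 12) -> merged; set of 10 now {5, 10, 12}
Step 6: union(2, 13) -> merged; set of 2 now {2, 13}
Step 7: union(9, 4) -> merged; set of 9 now {4, 7, 8, 9}
Step 8: union(12, 1) -> merged; set of 12 now {1, 5, 6, 10, 12}
Step 9: union(9, 6) -> merged; set of 9 now {1, 4, 5, 6, 7, 8, 9, 10, 12}
Step 10: union(7, 0) -> merged; set of 7 now {0, 1, 4, 5, 6, 7, 8, 9, 10, 12}
Step 11: union(13, 12) -> merged; set of 13 now {0, 1, 2, 4, 5, 6, 7, 8, 9, 10, 12, 13}
Step 12: union(12, 0) -> already same set; set of 12 now {0, 1, 2, 4, 5, 6, 7, 8, 9, 10, 12, 13}
Step 13: find(0) -> no change; set of 0 is {0, 1, 2, 4, 5, 6, 7, 8, 9, 10, 12, 13}
Step 14: union(8, 12) -> already same set; set of 8 now {0, 1, 2, 4, 5, 6, 7, 8, 9, 10, 12, 13}
Step 15: union(13, 8) -> already same set; set of 13 now {0, 1, 2, 4, 5, 6, 7, 8, 9, 10, 12, 13}
Step 16: union(4, 0) -> already same set; set of 4 now {0, 1, 2, 4, 5, 6, 7, 8, 9, 10, 12, 13}
Set of 10: {0, 1, 2, 4, 5, 6, 7, 8, 9, 10, 12, 13}; 4 is a member.

Answer: yes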